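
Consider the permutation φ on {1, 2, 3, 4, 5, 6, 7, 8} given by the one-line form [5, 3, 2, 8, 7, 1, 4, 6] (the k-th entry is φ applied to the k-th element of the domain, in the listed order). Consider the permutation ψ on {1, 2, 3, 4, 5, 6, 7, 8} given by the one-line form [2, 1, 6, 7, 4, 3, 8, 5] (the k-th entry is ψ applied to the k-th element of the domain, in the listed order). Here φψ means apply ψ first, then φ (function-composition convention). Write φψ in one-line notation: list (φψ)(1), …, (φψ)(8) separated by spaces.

3 5 1 4 8 2 6 7

(φψ)(x) = φ(ψ(x)). Computing each image: φ(ψ(1)) = φ(2) = 3, φ(ψ(2)) = φ(1) = 5, φ(ψ(3)) = φ(6) = 1, φ(ψ(4)) = φ(7) = 4, φ(ψ(5)) = φ(4) = 8, φ(ψ(6)) = φ(3) = 2, φ(ψ(7)) = φ(8) = 6, φ(ψ(8)) = φ(5) = 7.
Hence φψ = [3 5 1 4 8 2 6 7].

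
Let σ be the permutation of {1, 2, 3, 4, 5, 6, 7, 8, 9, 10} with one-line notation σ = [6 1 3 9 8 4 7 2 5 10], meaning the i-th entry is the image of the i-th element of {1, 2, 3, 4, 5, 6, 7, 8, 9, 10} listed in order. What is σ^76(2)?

8

Tracing 2 → 1 → … returns to 2 after 7 steps, so 2 lies in a 7-cycle (1 6 4 9 5 8 2).
Powers repeat with period 7 on this cycle, and 76 mod 7 = 6, so σ^76(2) = σ^6(2).
Advancing 6 steps from 2: 2 → 1 → 6 → 4 → 9 → 5 → 8.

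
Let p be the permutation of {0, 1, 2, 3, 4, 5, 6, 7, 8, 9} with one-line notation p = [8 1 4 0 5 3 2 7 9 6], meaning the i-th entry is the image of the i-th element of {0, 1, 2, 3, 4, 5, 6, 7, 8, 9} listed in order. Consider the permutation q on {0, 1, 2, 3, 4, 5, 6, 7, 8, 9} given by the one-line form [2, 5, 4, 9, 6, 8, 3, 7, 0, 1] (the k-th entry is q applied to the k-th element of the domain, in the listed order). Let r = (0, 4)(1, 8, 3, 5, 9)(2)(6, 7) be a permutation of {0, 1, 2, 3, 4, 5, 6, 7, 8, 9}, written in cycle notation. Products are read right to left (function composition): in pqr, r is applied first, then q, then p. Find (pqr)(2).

Apply the permutations in order: r(2) = 2, then q(2) = 4, then p(4) = 5. So (pqr)(2) = 5.

5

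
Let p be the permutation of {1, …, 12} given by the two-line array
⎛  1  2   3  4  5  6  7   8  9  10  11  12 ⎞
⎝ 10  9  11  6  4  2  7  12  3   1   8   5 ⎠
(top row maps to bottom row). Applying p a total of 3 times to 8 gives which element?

Tracing 8 → 12 → … returns to 8 after 9 steps, so 8 lies in a 9-cycle (2, 9, 3, 11, 8, 12, 5, 4, 6).
Advancing 3 steps from 8: 8 → 12 → 5 → 4.

4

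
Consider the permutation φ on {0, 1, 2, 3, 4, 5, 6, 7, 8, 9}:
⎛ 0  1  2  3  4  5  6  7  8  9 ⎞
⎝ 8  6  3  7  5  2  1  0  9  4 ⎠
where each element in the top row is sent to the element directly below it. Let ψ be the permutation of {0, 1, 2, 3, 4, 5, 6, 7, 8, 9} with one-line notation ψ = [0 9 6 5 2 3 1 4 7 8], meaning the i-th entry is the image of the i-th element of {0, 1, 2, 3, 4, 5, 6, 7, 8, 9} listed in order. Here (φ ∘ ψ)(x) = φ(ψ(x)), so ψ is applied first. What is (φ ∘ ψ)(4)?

(φ ∘ ψ)(4) = φ(ψ(4)). ψ(4) = 2, then φ(2) = 3. So (φ ∘ ψ)(4) = 3.

3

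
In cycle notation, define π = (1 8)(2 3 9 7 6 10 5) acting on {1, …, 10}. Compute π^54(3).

3 lies in the 7-cycle (2 3 9 7 6 10 5).
Since the cycle has length 7, π^54 acts on it the same as π^5 (54 mod 7 = 5).
Stepping 5 places around the cycle: 3 → 9 → 7 → 6 → 10 → 5.

5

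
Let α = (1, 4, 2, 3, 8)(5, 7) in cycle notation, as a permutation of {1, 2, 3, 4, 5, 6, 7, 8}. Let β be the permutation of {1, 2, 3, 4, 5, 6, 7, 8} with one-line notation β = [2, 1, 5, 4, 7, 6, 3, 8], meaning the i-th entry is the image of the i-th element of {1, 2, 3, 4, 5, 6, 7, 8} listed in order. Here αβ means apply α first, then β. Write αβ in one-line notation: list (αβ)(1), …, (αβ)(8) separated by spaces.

4 5 8 1 3 6 7 2

Chase each element through α then β: 1 → 4 → 4; 2 → 3 → 5; 3 → 8 → 8; 4 → 2 → 1; 5 → 7 → 3; 6 → 6 → 6; 7 → 5 → 7; 8 → 1 → 2.
Collecting the images, αβ = [4 5 8 1 3 6 7 2].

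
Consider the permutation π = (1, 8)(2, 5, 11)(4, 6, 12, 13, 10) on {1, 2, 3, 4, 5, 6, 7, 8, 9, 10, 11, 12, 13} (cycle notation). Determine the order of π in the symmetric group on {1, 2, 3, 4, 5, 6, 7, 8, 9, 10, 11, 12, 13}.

The cycle type of π is (5, 3, 2, 1, 1, 1).
The order is lcm(5, 3, 2) = 30.

30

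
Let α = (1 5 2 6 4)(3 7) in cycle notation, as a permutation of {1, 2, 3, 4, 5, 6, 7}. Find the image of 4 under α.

1

4 appears in (1 5 2 6 4); the next entry (wrapping around) is 1.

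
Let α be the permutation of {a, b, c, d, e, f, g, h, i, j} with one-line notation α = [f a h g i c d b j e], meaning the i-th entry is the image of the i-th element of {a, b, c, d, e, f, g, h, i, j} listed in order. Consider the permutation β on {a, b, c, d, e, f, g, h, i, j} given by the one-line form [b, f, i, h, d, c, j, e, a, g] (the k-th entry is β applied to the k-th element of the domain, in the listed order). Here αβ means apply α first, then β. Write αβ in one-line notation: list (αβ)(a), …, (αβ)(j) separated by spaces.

c b e j a i h f g d

(αβ)(x) = β(α(x)). Computing each image: β(α(a)) = β(f) = c, β(α(b)) = β(a) = b, β(α(c)) = β(h) = e, β(α(d)) = β(g) = j, β(α(e)) = β(i) = a, β(α(f)) = β(c) = i, β(α(g)) = β(d) = h, β(α(h)) = β(b) = f, β(α(i)) = β(j) = g, β(α(j)) = β(e) = d.
Hence αβ = [c b e j a i h f g d].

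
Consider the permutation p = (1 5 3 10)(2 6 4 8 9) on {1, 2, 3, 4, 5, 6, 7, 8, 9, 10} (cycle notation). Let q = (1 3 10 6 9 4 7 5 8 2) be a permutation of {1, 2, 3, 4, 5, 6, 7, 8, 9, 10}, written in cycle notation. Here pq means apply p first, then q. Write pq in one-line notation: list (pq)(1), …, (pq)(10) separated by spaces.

8 9 6 2 10 7 5 4 1 3

Chase each element through p then q: 1 → 5 → 8; 2 → 6 → 9; 3 → 10 → 6; 4 → 8 → 2; 5 → 3 → 10; 6 → 4 → 7; 7 → 7 → 5; 8 → 9 → 4; 9 → 2 → 1; 10 → 1 → 3.
Collecting the images, pq = [8 9 6 2 10 7 5 4 1 3].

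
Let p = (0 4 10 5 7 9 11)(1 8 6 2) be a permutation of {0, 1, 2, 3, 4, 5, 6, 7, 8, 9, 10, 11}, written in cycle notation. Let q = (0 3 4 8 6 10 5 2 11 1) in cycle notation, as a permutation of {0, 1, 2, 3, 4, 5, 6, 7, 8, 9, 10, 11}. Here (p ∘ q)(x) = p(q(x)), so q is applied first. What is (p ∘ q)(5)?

First apply q: q(5) = 2, then p(2) = 1. Thus (p ∘ q)(5) = 1.

1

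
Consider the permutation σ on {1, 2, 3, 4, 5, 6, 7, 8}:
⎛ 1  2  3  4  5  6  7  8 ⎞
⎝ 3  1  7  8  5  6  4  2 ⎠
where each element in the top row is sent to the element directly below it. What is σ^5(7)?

Tracing 7 → 4 → … returns to 7 after 6 steps, so 7 lies in a 6-cycle (1, 3, 7, 4, 8, 2).
Advancing 5 steps from 7: 7 → 4 → 8 → 2 → 1 → 3.

3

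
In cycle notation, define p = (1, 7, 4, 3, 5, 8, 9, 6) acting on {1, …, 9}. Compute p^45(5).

7

5 lies in the 8-cycle (1, 7, 4, 3, 5, 8, 9, 6).
Since the cycle has length 8, p^45 acts on it the same as p^5 (45 mod 8 = 5).
Advancing 5 steps from 5: 5 → 8 → 9 → 6 → 1 → 7.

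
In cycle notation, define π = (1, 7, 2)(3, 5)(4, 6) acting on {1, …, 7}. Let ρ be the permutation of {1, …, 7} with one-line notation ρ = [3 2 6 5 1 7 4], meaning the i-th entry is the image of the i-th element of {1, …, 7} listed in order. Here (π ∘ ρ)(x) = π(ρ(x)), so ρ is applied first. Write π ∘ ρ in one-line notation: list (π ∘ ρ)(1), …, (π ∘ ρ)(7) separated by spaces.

5 1 4 3 7 2 6

Chase each element through ρ then π: 1 → 3 → 5; 2 → 2 → 1; 3 → 6 → 4; 4 → 5 → 3; 5 → 1 → 7; 6 → 7 → 2; 7 → 4 → 6.
Collecting the images, π ∘ ρ = [5 1 4 3 7 2 6].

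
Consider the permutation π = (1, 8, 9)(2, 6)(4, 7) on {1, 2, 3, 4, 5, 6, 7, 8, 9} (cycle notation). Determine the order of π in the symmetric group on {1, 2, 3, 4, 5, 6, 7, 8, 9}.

The cycle type of π is (3, 2, 2, 1, 1).
The order of π is the least common multiple of its cycle lengths: lcm(3, 2, 2) = 6.

6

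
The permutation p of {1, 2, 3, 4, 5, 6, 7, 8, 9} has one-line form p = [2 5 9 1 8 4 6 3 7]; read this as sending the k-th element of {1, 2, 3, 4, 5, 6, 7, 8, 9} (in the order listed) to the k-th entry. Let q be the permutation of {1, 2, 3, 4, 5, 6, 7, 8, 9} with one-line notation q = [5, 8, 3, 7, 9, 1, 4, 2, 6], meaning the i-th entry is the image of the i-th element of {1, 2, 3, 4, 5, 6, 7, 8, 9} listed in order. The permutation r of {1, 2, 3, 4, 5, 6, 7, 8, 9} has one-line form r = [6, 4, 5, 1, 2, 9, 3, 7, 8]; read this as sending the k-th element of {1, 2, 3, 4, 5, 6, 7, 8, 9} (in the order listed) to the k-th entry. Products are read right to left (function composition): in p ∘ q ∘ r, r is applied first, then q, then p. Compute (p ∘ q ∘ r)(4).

8

Apply the permutations in order: r(4) = 1, then q(1) = 5, then p(5) = 8. So (p ∘ q ∘ r)(4) = 8.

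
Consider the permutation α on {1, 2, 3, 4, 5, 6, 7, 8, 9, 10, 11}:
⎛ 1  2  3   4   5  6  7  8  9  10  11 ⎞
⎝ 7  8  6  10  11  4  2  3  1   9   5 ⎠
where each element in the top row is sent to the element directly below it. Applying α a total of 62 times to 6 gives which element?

Tracing 6 → 4 → … returns to 6 after 9 steps, so 6 lies in a 9-cycle (1 7 2 8 3 6 4 10 9).
Powers repeat with period 9 on this cycle, and 62 mod 9 = 8, so α^62(6) = α^8(6).
Stepping 8 places around the cycle: 6 → 4 → 10 → 9 → 1 → 7 → 2 → 8 → 3.

3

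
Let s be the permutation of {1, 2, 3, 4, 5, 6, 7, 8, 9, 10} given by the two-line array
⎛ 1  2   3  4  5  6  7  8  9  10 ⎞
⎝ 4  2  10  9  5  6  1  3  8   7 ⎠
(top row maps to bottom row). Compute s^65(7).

Tracing 7 → 1 → … returns to 7 after 7 steps, so 7 lies in a 7-cycle (1, 4, 9, 8, 3, 10, 7).
Powers repeat with period 7 on this cycle, and 65 mod 7 = 2, so s^65(7) = s^2(7).
Advancing 2 steps from 7: 7 → 1 → 4.

4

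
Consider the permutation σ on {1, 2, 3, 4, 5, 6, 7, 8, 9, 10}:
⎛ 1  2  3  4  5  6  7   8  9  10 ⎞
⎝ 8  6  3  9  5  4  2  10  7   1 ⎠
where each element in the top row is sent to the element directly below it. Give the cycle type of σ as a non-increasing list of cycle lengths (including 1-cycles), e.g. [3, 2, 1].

The disjoint cycles are (1 8 10)(2 6 4 9 7)(3)(5), with lengths 5, 3, 1, 1 in non-increasing order.

[5, 3, 1, 1]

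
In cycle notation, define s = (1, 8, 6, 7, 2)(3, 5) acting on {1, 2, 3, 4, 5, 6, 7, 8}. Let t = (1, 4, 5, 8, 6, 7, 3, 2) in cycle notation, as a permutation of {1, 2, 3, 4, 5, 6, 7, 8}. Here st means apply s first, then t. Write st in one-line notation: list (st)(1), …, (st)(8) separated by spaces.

6 4 8 5 2 3 1 7

(st)(x) = t(s(x)). Computing each image: t(s(1)) = t(8) = 6, t(s(2)) = t(1) = 4, t(s(3)) = t(5) = 8, t(s(4)) = t(4) = 5, t(s(5)) = t(3) = 2, t(s(6)) = t(7) = 3, t(s(7)) = t(2) = 1, t(s(8)) = t(6) = 7.
Hence st = [6 4 8 5 2 3 1 7].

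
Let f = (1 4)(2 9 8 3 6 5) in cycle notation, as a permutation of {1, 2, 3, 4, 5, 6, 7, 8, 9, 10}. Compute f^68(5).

5 lies in the 6-cycle (2 9 8 3 6 5).
On a 6-cycle, f^6 is the identity, so f^68 = f^2 there (68 ≡ 2 mod 6).
Advancing 2 steps from 5: 5 → 2 → 9.

9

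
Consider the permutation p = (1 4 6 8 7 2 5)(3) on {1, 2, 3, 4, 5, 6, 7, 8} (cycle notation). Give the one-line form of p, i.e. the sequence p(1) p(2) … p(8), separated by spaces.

4 5 3 6 1 8 2 7

Image by image: 1→4, 2→5, 3→3, 4→6, 5→1, 6→8, 7→2, 8→7.
So the one-line form is 4 5 3 6 1 8 2 7.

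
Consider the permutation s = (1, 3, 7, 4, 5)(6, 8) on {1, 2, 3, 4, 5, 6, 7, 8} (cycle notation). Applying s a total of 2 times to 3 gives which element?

4

3 lies in the 5-cycle (1, 3, 7, 4, 5).
Stepping 2 places around the cycle: 3 → 7 → 4.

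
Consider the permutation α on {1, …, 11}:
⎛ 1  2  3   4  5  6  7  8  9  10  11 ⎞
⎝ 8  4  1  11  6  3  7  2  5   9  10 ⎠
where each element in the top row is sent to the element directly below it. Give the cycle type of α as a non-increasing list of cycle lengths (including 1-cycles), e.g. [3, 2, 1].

[10, 1]

The disjoint cycles are (1 8 2 4 11 10 9 5 6 3)(7), with lengths 10, 1 in non-increasing order.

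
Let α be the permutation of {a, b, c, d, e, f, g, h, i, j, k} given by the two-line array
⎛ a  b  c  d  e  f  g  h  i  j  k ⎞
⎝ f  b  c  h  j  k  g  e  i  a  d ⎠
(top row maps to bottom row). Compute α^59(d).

Tracing d → h → … returns to d after 7 steps, so d lies in a 7-cycle (a, f, k, d, h, e, j).
Powers repeat with period 7 on this cycle, and 59 mod 7 = 3, so α^59(d) = α^3(d).
Stepping 3 places around the cycle: d → h → e → j.

j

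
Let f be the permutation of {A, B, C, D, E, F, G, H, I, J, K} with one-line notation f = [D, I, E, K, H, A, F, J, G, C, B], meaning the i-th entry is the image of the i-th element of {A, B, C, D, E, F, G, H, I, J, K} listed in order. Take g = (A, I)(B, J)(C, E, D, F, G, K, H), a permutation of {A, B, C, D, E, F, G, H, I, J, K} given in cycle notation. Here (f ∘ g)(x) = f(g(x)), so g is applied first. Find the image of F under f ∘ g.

First apply g: g(F) = G, then f(G) = F. Thus (f ∘ g)(F) = F.

F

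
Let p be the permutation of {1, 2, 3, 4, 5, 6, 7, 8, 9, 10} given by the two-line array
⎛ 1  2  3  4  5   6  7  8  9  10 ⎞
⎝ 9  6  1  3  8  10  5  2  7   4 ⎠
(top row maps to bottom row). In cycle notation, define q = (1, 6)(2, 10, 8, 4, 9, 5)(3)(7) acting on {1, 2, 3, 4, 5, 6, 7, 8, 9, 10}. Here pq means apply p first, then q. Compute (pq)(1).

First apply p: p(1) = 9, then q(9) = 5. Thus (pq)(1) = 5.

5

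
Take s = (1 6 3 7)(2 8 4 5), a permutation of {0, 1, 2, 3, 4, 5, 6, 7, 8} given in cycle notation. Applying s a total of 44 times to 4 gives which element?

4 lies in the 4-cycle (2 8 4 5).
Since the cycle has length 4, s^44 acts on it the same as s^0 (44 mod 4 = 0).
So s^44(4) = 4.

4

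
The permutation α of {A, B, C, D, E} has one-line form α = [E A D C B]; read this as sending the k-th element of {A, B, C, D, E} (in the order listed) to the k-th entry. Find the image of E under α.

E is element number 5 of the domain, and entry number 5 of the one-line form is B, so α(E) = B.

B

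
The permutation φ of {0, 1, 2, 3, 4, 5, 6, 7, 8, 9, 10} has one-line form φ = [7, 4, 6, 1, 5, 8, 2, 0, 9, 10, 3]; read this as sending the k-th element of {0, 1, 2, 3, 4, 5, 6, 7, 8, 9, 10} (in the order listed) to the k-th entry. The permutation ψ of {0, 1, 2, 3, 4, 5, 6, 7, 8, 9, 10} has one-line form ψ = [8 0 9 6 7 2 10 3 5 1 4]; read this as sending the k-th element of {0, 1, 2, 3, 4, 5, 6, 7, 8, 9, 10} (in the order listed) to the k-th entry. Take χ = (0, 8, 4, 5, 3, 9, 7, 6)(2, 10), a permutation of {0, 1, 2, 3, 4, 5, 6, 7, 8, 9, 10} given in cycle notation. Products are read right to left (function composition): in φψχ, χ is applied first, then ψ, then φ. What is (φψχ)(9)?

(φψχ)(9) = φ(ψ(χ(9))). χ(9) = 7, then ψ(7) = 3, then φ(3) = 1, so the result is 1.

1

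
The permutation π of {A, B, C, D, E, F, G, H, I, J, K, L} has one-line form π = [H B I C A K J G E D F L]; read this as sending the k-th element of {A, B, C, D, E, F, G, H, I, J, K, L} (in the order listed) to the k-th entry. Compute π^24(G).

G

Tracing G → J → … returns to G after 8 steps, so G lies in an 8-cycle (A H G J D C I E).
On an 8-cycle, π^8 is the identity, so π^24 = π^0 there (24 ≡ 0 mod 8).
So π^24(G) = G.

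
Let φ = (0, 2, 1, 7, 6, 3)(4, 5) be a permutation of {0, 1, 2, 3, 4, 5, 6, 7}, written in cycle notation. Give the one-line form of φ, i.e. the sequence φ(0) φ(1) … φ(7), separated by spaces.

Reading each image from the cycles: 0→2, 1→7, 2→1, 3→0, 4→5, 5→4, 6→3, 7→6.
So the one-line form is 2 7 1 0 5 4 3 6.

2 7 1 0 5 4 3 6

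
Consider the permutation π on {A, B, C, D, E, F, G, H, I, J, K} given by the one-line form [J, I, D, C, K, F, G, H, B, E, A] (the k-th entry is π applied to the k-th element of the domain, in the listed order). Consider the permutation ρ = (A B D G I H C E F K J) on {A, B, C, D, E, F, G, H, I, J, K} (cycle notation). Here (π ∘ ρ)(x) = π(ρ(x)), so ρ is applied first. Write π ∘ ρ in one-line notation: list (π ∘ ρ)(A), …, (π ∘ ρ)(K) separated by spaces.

(π ∘ ρ)(x) = π(ρ(x)). Computing each image: π(ρ(A)) = π(B) = I, π(ρ(B)) = π(D) = C, π(ρ(C)) = π(E) = K, π(ρ(D)) = π(G) = G, π(ρ(E)) = π(F) = F, π(ρ(F)) = π(K) = A, π(ρ(G)) = π(I) = B, π(ρ(H)) = π(C) = D, π(ρ(I)) = π(H) = H, π(ρ(J)) = π(A) = J, π(ρ(K)) = π(J) = E.
Hence π ∘ ρ = [I C K G F A B D H J E].

I C K G F A B D H J E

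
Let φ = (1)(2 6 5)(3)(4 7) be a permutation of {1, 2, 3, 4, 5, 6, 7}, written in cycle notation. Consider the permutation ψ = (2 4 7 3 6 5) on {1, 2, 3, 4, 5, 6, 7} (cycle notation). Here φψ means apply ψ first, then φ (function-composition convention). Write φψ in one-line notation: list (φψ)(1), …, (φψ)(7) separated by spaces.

1 7 5 4 6 2 3

(φψ)(x) = φ(ψ(x)). Computing each image: φ(ψ(1)) = φ(1) = 1, φ(ψ(2)) = φ(4) = 7, φ(ψ(3)) = φ(6) = 5, φ(ψ(4)) = φ(7) = 4, φ(ψ(5)) = φ(2) = 6, φ(ψ(6)) = φ(5) = 2, φ(ψ(7)) = φ(3) = 3.
Hence φψ = [1 7 5 4 6 2 3].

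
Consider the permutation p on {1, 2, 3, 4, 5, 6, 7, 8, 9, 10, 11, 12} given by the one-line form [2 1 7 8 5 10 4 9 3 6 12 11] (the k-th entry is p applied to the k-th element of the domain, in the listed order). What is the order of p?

10

The disjoint-cycle form of p has cycle lengths 5, 2, 2, 2, 1.
Since disjoint cycles commute, ord(p) = lcm(5, 2, 2, 2) = 10.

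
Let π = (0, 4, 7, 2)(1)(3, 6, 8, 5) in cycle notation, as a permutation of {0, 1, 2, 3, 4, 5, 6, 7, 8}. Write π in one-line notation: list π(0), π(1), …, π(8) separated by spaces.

Reading each image from the cycles: 0→4, 1→1, 2→0, 3→6, 4→7, 5→3, 6→8, 7→2, 8→5.
Listing these in domain order gives 4 1 0 6 7 3 8 2 5.

4 1 0 6 7 3 8 2 5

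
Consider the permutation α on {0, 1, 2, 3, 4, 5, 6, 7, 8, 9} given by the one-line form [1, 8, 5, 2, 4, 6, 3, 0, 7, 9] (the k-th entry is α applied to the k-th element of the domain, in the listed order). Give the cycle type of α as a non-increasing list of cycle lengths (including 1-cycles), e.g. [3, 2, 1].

[4, 4, 1, 1]

The disjoint cycles are (0, 1, 8, 7)(2, 5, 6, 3)(4)(9), with lengths 4, 4, 1, 1 in non-increasing order.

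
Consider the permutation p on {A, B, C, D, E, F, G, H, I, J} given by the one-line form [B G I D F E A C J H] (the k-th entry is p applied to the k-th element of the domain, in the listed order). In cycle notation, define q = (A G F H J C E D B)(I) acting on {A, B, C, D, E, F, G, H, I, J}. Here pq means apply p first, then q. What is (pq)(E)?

First apply p: p(E) = F, then q(F) = H. Thus (pq)(E) = H.

H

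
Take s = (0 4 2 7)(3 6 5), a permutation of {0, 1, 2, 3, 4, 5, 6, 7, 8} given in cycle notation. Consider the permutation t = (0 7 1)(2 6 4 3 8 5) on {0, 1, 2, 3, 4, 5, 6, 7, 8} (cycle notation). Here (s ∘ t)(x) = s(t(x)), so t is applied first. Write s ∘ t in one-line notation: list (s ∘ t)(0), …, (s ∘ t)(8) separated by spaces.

(s ∘ t)(x) = s(t(x)). Computing each image: s(t(0)) = s(7) = 0, s(t(1)) = s(0) = 4, s(t(2)) = s(6) = 5, s(t(3)) = s(8) = 8, s(t(4)) = s(3) = 6, s(t(5)) = s(2) = 7, s(t(6)) = s(4) = 2, s(t(7)) = s(1) = 1, s(t(8)) = s(5) = 3.
Hence s ∘ t = [0 4 5 8 6 7 2 1 3].

0 4 5 8 6 7 2 1 3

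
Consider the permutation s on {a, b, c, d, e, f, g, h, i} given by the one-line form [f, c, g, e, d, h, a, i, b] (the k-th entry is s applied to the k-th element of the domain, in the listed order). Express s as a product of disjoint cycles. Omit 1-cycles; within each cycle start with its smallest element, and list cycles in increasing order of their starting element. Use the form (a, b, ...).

Iterating s from a gives a → f → h → i → b → c → g → a; that is the 7-cycle (a, f, h, i, b, c, g).
Continuing from each remaining unvisited element yields (a, f, h, i, b, c, g)(d, e).

(a, f, h, i, b, c, g)(d, e)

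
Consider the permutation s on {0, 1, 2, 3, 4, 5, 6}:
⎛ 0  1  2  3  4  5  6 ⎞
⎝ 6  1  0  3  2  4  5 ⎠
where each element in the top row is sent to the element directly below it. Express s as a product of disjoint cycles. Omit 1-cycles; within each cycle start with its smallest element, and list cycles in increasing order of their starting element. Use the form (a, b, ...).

From 0: 0 → 6 → 5 → 4 → 2 → 0, closing the cycle (0, 6, 5, 4, 2).
Continuing from each remaining unvisited element yields (0, 6, 5, 4, 2).

(0, 6, 5, 4, 2)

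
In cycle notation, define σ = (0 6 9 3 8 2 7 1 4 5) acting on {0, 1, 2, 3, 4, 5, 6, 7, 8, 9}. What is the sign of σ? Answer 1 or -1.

The cycle lengths are 10.
A cycle is odd iff its length is even; σ has 1 even-length cycle, so sgn(σ) = (−1)^1 and σ is odd.

-1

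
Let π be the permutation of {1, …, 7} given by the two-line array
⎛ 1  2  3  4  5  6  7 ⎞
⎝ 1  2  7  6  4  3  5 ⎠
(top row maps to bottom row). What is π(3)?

The entry below 3 in the array is 7, so π(3) = 7.

7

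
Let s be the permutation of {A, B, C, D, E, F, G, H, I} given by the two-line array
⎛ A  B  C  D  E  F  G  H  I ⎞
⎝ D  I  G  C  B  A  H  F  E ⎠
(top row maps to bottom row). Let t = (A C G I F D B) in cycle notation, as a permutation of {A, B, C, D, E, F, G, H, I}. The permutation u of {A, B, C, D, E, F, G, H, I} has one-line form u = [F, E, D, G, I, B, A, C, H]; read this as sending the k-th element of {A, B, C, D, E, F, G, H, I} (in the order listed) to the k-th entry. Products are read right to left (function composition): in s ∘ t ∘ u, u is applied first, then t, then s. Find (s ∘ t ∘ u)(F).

Chase F: u(F) = B; t(B) = A; s(A) = D. Hence (s ∘ t ∘ u)(F) = D.

D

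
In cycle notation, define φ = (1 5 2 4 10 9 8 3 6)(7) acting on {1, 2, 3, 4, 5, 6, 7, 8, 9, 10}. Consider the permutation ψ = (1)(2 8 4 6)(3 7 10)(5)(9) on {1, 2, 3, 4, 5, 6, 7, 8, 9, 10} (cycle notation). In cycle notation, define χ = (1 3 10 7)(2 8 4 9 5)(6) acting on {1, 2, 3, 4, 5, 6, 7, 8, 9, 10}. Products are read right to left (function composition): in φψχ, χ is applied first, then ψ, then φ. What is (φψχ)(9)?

2

Apply the permutations in order: χ(9) = 5, then ψ(5) = 5, then φ(5) = 2. So (φψχ)(9) = 2.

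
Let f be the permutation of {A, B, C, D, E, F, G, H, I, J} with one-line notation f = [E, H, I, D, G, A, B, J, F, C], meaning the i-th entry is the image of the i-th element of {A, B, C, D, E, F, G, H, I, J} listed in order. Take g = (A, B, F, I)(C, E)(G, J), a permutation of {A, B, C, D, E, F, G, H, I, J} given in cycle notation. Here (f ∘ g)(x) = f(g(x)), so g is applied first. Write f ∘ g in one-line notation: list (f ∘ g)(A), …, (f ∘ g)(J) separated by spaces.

H A G D I F C J E B

For each element, apply g then f: A → B → H; B → F → A; C → E → G; D → D → D; E → C → I; F → I → F; G → J → C; H → H → J; I → A → E; J → G → B.
So f ∘ g in one-line form is H A G D I F C J E B.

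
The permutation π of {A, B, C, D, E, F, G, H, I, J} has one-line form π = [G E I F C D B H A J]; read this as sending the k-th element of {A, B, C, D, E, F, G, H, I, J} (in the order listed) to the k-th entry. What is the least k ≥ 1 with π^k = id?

The disjoint-cycle form of π has cycle lengths 6, 2, 1, 1.
The order of π is the least common multiple of its cycle lengths: lcm(6, 2) = 6.

6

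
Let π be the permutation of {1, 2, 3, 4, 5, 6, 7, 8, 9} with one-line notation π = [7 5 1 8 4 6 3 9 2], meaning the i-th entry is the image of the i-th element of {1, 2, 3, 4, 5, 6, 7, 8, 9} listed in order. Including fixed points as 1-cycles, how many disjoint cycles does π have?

The cycle decomposition is (1 7 3)(2 5 4 8 9)(6), which has 3 cycles (counting 1-cycles).

3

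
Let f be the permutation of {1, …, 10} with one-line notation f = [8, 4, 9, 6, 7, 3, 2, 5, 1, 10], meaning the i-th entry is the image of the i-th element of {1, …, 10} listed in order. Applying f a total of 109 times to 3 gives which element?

Tracing 3 → 9 → … returns to 3 after 9 steps, so 3 lies in a 9-cycle (1, 8, 5, 7, 2, 4, 6, 3, 9).
On a 9-cycle, f^9 is the identity, so f^109 = f^1 there (109 ≡ 1 mod 9).
Stepping 1 place around the cycle: 3 → 9.

9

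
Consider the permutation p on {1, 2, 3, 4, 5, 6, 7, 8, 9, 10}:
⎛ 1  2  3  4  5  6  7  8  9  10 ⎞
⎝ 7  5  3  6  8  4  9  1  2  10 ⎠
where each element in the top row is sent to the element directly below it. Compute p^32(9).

Tracing 9 → 2 → … returns to 9 after 6 steps, so 9 lies in a 6-cycle (1, 7, 9, 2, 5, 8).
On a 6-cycle, p^6 is the identity, so p^32 = p^2 there (32 ≡ 2 mod 6).
Advancing 2 steps from 9: 9 → 2 → 5.

5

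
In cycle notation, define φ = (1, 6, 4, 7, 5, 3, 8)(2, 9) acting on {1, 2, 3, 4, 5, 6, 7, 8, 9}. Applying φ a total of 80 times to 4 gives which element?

4 lies in the 7-cycle (1, 6, 4, 7, 5, 3, 8).
Powers repeat with period 7 on this cycle, and 80 mod 7 = 3, so φ^80(4) = φ^3(4).
Stepping 3 places around the cycle: 4 → 7 → 5 → 3.

3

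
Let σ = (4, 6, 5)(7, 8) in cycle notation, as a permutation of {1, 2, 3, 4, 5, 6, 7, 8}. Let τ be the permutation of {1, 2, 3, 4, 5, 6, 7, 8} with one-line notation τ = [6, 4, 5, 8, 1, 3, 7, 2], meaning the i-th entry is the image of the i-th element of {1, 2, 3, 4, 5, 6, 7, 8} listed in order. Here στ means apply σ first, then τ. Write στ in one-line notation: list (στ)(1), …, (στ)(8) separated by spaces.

(στ)(x) = τ(σ(x)). Computing each image: τ(σ(1)) = τ(1) = 6, τ(σ(2)) = τ(2) = 4, τ(σ(3)) = τ(3) = 5, τ(σ(4)) = τ(6) = 3, τ(σ(5)) = τ(4) = 8, τ(σ(6)) = τ(5) = 1, τ(σ(7)) = τ(8) = 2, τ(σ(8)) = τ(7) = 7.
Hence στ = [6 4 5 3 8 1 2 7].

6 4 5 3 8 1 2 7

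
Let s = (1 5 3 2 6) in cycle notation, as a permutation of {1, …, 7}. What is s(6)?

6 appears in (1 5 3 2 6); the next entry (wrapping around) is 1.

1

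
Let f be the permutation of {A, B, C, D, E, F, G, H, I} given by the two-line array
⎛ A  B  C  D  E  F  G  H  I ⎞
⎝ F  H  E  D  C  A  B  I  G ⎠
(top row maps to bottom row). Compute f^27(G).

Tracing G → B → … returns to G after 4 steps, so G lies in a 4-cycle (B H I G).
On a 4-cycle, f^4 is the identity, so f^27 = f^3 there (27 ≡ 3 mod 4).
Advancing 3 steps from G: G → B → H → I.

I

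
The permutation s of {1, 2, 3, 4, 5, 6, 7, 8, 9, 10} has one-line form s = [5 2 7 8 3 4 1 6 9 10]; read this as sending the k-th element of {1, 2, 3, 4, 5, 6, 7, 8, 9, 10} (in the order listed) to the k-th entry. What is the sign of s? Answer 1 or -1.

In disjoint-cycle form the cycle lengths are 4, 3, 1, 1, 1.
A cycle of length ℓ contributes ℓ−1 transpositions, so s is a product of 3 + 2 = 5 transpositions — odd.

-1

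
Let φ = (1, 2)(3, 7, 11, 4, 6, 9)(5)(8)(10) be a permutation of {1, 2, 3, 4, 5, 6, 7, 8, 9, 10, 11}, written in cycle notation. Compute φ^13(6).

6 lies in the 6-cycle (3, 7, 11, 4, 6, 9).
Powers repeat with period 6 on this cycle, and 13 mod 6 = 1, so φ^13(6) = φ^1(6).
Advancing 1 step from 6: 6 → 9.

9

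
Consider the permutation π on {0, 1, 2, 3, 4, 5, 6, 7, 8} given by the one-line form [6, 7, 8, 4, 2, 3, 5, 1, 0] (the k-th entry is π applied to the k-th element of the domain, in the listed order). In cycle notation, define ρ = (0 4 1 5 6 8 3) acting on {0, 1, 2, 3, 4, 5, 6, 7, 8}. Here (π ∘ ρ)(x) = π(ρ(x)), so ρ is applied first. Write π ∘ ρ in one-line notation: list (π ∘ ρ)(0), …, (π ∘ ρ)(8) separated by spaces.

(π ∘ ρ)(x) = π(ρ(x)). Computing each image: π(ρ(0)) = π(4) = 2, π(ρ(1)) = π(5) = 3, π(ρ(2)) = π(2) = 8, π(ρ(3)) = π(0) = 6, π(ρ(4)) = π(1) = 7, π(ρ(5)) = π(6) = 5, π(ρ(6)) = π(8) = 0, π(ρ(7)) = π(7) = 1, π(ρ(8)) = π(3) = 4.
Hence π ∘ ρ = [2 3 8 6 7 5 0 1 4].

2 3 8 6 7 5 0 1 4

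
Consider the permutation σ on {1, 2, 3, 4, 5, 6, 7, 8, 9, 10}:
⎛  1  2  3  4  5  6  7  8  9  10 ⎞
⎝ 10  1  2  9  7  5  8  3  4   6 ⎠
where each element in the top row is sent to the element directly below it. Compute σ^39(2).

Tracing 2 → 1 → … returns to 2 after 8 steps, so 2 lies in an 8-cycle (1 10 6 5 7 8 3 2).
Powers repeat with period 8 on this cycle, and 39 mod 8 = 7, so σ^39(2) = σ^7(2).
Advancing 7 steps from 2: 2 → 1 → 10 → 6 → 5 → 7 → 8 → 3.

3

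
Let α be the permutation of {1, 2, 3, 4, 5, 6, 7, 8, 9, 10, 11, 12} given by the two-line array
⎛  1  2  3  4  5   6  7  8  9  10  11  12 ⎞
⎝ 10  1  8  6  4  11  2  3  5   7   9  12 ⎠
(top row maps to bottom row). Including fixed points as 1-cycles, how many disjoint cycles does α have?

4

The cycle decomposition is (1, 10, 7, 2)(3, 8)(4, 6, 11, 9, 5)(12), which has 4 cycles (counting 1-cycles).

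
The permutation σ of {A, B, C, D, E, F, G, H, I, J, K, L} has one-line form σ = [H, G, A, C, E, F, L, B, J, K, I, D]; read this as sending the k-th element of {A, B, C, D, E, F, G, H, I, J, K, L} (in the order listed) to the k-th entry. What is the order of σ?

Decomposing into disjoint cycles gives cycle lengths 7, 3, 1, 1.
Since disjoint cycles commute, ord(σ) = lcm(7, 3) = 21.

21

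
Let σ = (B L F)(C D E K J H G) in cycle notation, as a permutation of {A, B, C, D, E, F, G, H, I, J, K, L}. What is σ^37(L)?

F

L lies in the 3-cycle (B L F).
Powers repeat with period 3 on this cycle, and 37 mod 3 = 1, so σ^37(L) = σ^1(L).
Advancing 1 step from L: L → F.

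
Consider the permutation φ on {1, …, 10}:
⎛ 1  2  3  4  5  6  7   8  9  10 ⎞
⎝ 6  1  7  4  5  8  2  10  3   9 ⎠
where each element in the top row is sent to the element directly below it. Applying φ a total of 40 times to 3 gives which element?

3

Tracing 3 → 7 → … returns to 3 after 8 steps, so 3 lies in an 8-cycle (1 6 8 10 9 3 7 2).
Since the cycle has length 8, φ^40 acts on it the same as φ^0 (40 mod 8 = 0).
So φ^40(3) = 3.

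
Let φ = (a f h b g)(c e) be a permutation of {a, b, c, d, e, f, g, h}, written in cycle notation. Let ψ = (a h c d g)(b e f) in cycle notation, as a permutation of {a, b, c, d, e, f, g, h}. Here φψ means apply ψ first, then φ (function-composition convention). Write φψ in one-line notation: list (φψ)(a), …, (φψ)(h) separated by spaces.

For each element, apply ψ then φ: a → h → b; b → e → c; c → d → d; d → g → a; e → f → h; f → b → g; g → a → f; h → c → e.
So φψ in one-line form is b c d a h g f e.

b c d a h g f e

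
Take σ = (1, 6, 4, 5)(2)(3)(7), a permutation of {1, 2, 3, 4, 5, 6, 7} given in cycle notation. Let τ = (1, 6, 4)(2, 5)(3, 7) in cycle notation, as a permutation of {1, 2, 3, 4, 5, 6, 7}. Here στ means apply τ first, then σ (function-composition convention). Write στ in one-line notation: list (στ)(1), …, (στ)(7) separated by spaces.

(στ)(x) = σ(τ(x)). Computing each image: σ(τ(1)) = σ(6) = 4, σ(τ(2)) = σ(5) = 1, σ(τ(3)) = σ(7) = 7, σ(τ(4)) = σ(1) = 6, σ(τ(5)) = σ(2) = 2, σ(τ(6)) = σ(4) = 5, σ(τ(7)) = σ(3) = 3.
Hence στ = [4 1 7 6 2 5 3].

4 1 7 6 2 5 3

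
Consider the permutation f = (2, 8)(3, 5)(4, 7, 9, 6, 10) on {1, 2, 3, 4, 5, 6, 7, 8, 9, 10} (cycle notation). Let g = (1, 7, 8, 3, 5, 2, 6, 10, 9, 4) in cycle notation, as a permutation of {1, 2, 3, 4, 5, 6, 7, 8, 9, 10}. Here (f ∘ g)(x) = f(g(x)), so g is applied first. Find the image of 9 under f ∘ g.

7

First apply g: g(9) = 4, then f(4) = 7. Thus (f ∘ g)(9) = 7.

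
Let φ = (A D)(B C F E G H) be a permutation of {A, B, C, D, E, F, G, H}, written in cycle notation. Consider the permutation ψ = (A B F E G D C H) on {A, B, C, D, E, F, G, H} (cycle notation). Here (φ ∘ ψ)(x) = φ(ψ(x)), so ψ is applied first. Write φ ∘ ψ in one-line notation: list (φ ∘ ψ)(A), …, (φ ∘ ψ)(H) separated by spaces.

C E B F H G A D

(φ ∘ ψ)(x) = φ(ψ(x)). Computing each image: φ(ψ(A)) = φ(B) = C, φ(ψ(B)) = φ(F) = E, φ(ψ(C)) = φ(H) = B, φ(ψ(D)) = φ(C) = F, φ(ψ(E)) = φ(G) = H, φ(ψ(F)) = φ(E) = G, φ(ψ(G)) = φ(D) = A, φ(ψ(H)) = φ(A) = D.
Hence φ ∘ ψ = [C E B F H G A D].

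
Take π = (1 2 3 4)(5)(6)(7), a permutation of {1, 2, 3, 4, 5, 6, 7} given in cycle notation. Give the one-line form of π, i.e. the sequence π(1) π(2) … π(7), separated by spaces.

Each element maps to the next entry in its cycle (wrapping to the front): 1→2, 2→3, 3→4, 4→1, 5→5, 6→6, 7→7.
So the one-line form is 2 3 4 1 5 6 7.

2 3 4 1 5 6 7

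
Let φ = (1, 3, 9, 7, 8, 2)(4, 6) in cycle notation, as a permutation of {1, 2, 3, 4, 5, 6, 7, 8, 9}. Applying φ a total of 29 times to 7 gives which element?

9

7 lies in the 6-cycle (1, 3, 9, 7, 8, 2).
On a 6-cycle, φ^6 is the identity, so φ^29 = φ^5 there (29 ≡ 5 mod 6).
Stepping 5 places around the cycle: 7 → 8 → 2 → 1 → 3 → 9.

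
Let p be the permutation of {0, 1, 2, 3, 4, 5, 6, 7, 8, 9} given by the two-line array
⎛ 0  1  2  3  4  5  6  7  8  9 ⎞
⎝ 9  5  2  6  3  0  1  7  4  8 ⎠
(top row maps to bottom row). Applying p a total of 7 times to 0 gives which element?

Tracing 0 → 9 → … returns to 0 after 8 steps, so 0 lies in an 8-cycle (0 9 8 4 3 6 1 5).
Stepping 7 places around the cycle: 0 → 9 → 8 → 4 → 3 → 6 → 1 → 5.

5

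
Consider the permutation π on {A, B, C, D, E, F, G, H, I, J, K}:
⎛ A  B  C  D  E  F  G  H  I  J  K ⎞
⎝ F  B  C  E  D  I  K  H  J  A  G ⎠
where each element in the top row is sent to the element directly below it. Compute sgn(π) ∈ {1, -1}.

-1

In disjoint-cycle form the cycle lengths are 4, 2, 2, 1, 1, 1.
A cycle of length ℓ contributes ℓ−1 transpositions, so π is a product of 3 + 1 + 1 = 5 transpositions — odd.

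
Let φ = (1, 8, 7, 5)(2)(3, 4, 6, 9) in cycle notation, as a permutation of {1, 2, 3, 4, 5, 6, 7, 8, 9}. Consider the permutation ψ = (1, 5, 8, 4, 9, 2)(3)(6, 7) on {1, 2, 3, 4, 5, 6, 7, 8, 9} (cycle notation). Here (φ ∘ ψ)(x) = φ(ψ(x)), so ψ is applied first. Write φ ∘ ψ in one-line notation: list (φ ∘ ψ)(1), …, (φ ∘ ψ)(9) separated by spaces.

1 8 4 3 7 5 9 6 2

Chase each element through ψ then φ: 1 → 5 → 1; 2 → 1 → 8; 3 → 3 → 4; 4 → 9 → 3; 5 → 8 → 7; 6 → 7 → 5; 7 → 6 → 9; 8 → 4 → 6; 9 → 2 → 2.
So φ ∘ ψ in one-line form is 1 8 4 3 7 5 9 6 2.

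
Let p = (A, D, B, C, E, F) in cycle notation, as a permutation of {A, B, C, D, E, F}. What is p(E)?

Within (A, D, B, C, E, F), E ↦ F.

F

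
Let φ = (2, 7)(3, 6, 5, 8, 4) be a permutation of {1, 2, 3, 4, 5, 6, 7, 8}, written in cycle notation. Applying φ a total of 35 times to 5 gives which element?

5

5 lies in the 5-cycle (3, 6, 5, 8, 4).
On a 5-cycle, φ^5 is the identity, so φ^35 = φ^0 there (35 ≡ 0 mod 5).
So φ^35(5) = 5.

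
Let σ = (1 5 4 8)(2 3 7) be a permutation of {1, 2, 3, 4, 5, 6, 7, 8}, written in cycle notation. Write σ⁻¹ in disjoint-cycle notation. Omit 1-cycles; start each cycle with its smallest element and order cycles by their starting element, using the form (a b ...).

The inverse reverses each cycle.
After reversing and putting each cycle's least element first, σ⁻¹ = (1 8 4 5)(2 7 3).

(1 8 4 5)(2 7 3)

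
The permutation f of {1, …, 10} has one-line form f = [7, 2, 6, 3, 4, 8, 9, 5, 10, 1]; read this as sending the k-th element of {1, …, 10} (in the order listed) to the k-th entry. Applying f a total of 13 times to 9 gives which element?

Tracing 9 → 10 → … returns to 9 after 4 steps, so 9 lies in a 4-cycle (1 7 9 10).
Powers repeat with period 4 on this cycle, and 13 mod 4 = 1, so f^13(9) = f^1(9).
Advancing 1 step from 9: 9 → 10.

10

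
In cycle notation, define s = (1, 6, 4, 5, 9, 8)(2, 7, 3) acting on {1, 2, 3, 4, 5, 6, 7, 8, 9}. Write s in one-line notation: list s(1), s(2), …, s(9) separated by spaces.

Image by image: 1↦6, 2↦7, 3↦2, 4↦5, 5↦9, 6↦4, 7↦3, 8↦1, 9↦8.
Listing these in domain order gives 6 7 2 5 9 4 3 1 8.

6 7 2 5 9 4 3 1 8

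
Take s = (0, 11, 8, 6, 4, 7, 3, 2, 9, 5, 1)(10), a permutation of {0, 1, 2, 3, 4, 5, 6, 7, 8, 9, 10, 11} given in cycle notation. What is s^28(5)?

5 lies in the 11-cycle (0, 11, 8, 6, 4, 7, 3, 2, 9, 5, 1).
On an 11-cycle, s^11 is the identity, so s^28 = s^6 there (28 ≡ 6 mod 11).
Advancing 6 steps from 5: 5 → 1 → 0 → 11 → 8 → 6 → 4.

4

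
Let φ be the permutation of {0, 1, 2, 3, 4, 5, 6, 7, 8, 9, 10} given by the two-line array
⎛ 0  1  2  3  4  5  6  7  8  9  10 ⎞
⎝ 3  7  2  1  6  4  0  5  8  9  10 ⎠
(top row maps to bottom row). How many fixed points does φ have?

4

The fixed points (elements with φ(x) = x) are {2, 8, 9, 10}, so there are 4.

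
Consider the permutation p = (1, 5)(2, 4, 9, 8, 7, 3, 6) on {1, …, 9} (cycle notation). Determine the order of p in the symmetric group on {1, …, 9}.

The cycle type of p is (7, 2).
Since disjoint cycles commute, ord(p) = lcm(7, 2) = 14.

14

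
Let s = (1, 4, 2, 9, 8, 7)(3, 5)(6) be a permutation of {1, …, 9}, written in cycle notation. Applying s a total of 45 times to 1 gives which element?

9

1 lies in the 6-cycle (1, 4, 2, 9, 8, 7).
On a 6-cycle, s^6 is the identity, so s^45 = s^3 there (45 ≡ 3 mod 6).
Advancing 3 steps from 1: 1 → 4 → 2 → 9.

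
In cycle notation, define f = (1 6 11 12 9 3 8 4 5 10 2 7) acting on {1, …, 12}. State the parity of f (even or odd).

odd

The cycle lengths are 12.
A cycle of length ℓ contributes ℓ−1 transpositions, so f is a product of 11 transpositions — odd.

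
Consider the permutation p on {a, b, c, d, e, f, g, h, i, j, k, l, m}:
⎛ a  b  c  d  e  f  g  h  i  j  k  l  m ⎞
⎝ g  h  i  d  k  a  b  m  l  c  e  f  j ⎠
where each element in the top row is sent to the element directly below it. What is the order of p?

The disjoint-cycle form of p has cycle lengths 10, 2, 1.
The order of p is the least common multiple of its cycle lengths: lcm(10, 2) = 10.

10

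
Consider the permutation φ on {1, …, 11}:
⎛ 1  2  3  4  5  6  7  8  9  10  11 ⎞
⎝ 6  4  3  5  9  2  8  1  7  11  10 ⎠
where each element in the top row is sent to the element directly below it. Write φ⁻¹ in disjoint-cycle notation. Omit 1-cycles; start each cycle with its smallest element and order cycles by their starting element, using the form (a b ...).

First write φ in disjoint cycles: (1 6 2 4 5 9 7 8)(10 11).
The inverse reverses every cycle; in canonical form, φ⁻¹ = (1 8 7 9 5 4 2 6)(10 11).

(1 8 7 9 5 4 2 6)(10 11)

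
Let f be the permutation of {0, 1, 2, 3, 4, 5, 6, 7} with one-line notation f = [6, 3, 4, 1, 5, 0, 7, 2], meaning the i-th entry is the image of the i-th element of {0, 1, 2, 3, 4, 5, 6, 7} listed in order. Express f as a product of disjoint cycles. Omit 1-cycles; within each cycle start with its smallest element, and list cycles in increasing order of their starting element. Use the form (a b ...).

From 0: 0 → 6 → 7 → 2 → 4 → 5 → 0, closing the cycle (0 6 7 2 4 5).
Continuing from each remaining unvisited element yields (0 6 7 2 4 5)(1 3).

(0 6 7 2 4 5)(1 3)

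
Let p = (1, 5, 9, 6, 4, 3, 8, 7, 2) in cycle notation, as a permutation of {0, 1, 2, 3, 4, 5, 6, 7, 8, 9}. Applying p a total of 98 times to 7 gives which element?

8

7 lies in the 9-cycle (1, 5, 9, 6, 4, 3, 8, 7, 2).
On a 9-cycle, p^9 is the identity, so p^98 = p^8 there (98 ≡ 8 mod 9).
Advancing 8 steps from 7: 7 → 2 → 1 → 5 → 9 → 6 → 4 → 3 → 8.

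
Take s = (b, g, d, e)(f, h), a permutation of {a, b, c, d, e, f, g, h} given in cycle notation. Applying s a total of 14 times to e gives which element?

g

e lies in the 4-cycle (b, g, d, e).
On a 4-cycle, s^4 is the identity, so s^14 = s^2 there (14 ≡ 2 mod 4).
Stepping 2 places around the cycle: e → b → g.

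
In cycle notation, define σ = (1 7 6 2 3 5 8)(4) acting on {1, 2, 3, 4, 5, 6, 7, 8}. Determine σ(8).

In the cycle (1 7 6 2 3 5 8), 8 is followed by 1, so σ(8) = 1.

1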